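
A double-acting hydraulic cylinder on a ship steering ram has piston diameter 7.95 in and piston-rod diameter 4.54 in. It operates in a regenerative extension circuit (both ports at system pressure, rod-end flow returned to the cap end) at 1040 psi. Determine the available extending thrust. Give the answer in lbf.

F ≈ 16800 lbf

With equal pressure on both faces, forces on the annular region cancel; the net push is pressure × rod cross-section.
Rod cross-section A_rod = π/4 × (4.54 in)² = 16.19 in^2
F = P × A_rod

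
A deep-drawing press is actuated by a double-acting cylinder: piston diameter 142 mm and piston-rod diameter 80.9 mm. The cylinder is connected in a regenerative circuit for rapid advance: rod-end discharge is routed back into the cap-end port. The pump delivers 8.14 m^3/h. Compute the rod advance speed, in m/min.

v ≈ 26.4 m/min

In regeneration the rod-end outflow joins the pump flow into the cap end, so the net volume the pump must supply per unit advance equals the rod cross-section area.
Rod cross-section A_rod = π/4 × (80.9 mm)² = 5140 mm^2
v = Q_pump / A_rod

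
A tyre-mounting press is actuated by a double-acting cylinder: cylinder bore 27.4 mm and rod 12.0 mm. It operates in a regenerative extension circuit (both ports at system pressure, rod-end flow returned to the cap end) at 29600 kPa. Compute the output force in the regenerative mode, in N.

With equal pressure on both faces, forces on the annular region cancel; the net push is pressure × rod cross-section.
Rod cross-section A_rod = π/4 × (12.0 mm)² = 113.1 mm^2
F = P × A_rod

F ≈ 3350 N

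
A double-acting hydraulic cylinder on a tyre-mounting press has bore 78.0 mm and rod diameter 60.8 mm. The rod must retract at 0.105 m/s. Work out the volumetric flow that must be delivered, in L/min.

Q ≈ 11.8 L/min

Rod-side annular area A_ann = π/4 × (78.0² − 60.8²) = 1875 mm^2
Q = A × v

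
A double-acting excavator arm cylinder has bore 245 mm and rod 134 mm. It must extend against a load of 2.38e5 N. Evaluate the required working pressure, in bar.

Cap-side area A_cap = π/4 × (245 mm)² = 47140 mm^2
P = F / A = 2.38e5 N / A

P ≈ 50.5 bar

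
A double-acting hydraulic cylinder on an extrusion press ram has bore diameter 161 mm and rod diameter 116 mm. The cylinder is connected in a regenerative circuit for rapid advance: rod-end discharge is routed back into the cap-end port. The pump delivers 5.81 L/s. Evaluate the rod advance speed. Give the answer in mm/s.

In regeneration the rod-end outflow joins the pump flow into the cap end, so the net volume the pump must supply per unit advance equals the rod cross-section area.
Rod cross-section A_rod = π/4 × (116 mm)² = 10570 mm^2
v = Q_pump / A_rod

v ≈ 550 mm/s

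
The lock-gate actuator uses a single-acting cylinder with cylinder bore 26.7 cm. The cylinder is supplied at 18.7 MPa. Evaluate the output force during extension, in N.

F ≈ 1.05e6 N

Cap-side area A_cap = π/4 × (26.7 cm)² = 559.9 cm^2
F = P × A_cap = 18.7 MPa × A_cap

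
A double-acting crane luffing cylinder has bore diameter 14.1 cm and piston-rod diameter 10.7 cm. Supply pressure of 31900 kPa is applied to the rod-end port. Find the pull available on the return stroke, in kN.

Rod-side annular area A_ann = π/4 × (14.1² − 10.7²) = 66.22 cm^2
On retraction the pressure acts on the annular area (bore minus rod).
F = P × A_ann

F ≈ 211 kN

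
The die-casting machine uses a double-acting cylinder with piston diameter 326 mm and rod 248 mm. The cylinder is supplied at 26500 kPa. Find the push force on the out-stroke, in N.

Cap-side area A_cap = π/4 × (326 mm)² = 83470 mm^2
F = P × A_cap = 26500 kPa × A_cap

F ≈ 2.21e6 N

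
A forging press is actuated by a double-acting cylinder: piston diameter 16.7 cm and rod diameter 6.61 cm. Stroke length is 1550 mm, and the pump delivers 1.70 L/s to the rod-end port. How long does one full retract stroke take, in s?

t ≈ 16.8 s

Rod-side annular area A_ann = π/4 × (16.7² − 6.61²) = 184.7 cm^2
Swept volume V = A × L; t = V / Q = A·L / Q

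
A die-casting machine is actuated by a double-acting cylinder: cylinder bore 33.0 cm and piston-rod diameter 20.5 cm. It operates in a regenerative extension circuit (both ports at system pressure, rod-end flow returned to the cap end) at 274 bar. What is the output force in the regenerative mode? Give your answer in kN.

F ≈ 904 kN

With equal pressure on both faces, forces on the annular region cancel; the net push is pressure × rod cross-section.
Rod cross-section A_rod = π/4 × (20.5 cm)² = 330.1 cm^2
F = P × A_rod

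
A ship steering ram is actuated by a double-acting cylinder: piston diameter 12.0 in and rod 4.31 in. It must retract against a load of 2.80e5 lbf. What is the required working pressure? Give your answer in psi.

P ≈ 2840 psi

Rod-side annular area A_ann = π/4 × (12.0² − 4.31²) = 98.51 in^2
Retraction: pressure acts on the annular area.
P = F / A = 2.80e5 lbf / A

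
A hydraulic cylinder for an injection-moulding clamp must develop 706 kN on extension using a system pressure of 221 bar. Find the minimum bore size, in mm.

Extension force acts on the full piston face: F = P × (π/4)D².
D = √(4F / (πP)) = √(4 × 706 kN / (π × 221 bar))

D ≈ 202 mm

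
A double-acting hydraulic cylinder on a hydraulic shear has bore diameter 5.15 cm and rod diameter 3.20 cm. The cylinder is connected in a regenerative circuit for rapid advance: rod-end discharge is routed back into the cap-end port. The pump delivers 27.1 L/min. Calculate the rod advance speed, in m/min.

v ≈ 33.7 m/min

In regeneration the rod-end outflow joins the pump flow into the cap end, so the net volume the pump must supply per unit advance equals the rod cross-section area.
Rod cross-section A_rod = π/4 × (3.20 cm)² = 8.042 cm^2
v = Q_pump / A_rod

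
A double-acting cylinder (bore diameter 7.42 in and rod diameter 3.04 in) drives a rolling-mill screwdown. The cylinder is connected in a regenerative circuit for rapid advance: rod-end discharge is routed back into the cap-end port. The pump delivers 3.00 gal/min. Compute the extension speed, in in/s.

v ≈ 1.59 in/s

In regeneration the rod-end outflow joins the pump flow into the cap end, so the net volume the pump must supply per unit advance equals the rod cross-section area.
Rod cross-section A_rod = π/4 × (3.04 in)² = 7.258 in^2
v = Q_pump / A_rod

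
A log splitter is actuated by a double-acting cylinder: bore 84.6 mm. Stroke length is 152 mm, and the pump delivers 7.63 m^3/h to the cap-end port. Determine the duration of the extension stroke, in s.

t ≈ 0.403 s

Cap-side area A_cap = π/4 × (84.6 mm)² = 5621 mm^2
Swept volume V = A × L; t = V / Q = A·L / Q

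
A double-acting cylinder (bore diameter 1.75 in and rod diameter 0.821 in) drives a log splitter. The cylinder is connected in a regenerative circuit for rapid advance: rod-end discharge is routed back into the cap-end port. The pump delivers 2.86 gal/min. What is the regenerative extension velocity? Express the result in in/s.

v ≈ 20.8 in/s

In regeneration the rod-end outflow joins the pump flow into the cap end, so the net volume the pump must supply per unit advance equals the rod cross-section area.
Rod cross-section A_rod = π/4 × (0.821 in)² = 0.5294 in^2
v = Q_pump / A_rod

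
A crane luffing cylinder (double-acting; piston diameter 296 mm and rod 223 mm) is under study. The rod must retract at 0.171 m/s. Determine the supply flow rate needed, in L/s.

Rod-side annular area A_ann = π/4 × (296² − 223²) = 29760 mm^2
Q = A × v

Q ≈ 5.09 L/s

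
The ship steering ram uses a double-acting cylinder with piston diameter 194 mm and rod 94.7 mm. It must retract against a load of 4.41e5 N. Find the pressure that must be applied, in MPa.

Rod-side annular area A_ann = π/4 × (194² − 94.7²) = 22520 mm^2
Retraction: pressure acts on the annular area.
P = F / A = 4.41e5 N / A

P ≈ 19.6 MPa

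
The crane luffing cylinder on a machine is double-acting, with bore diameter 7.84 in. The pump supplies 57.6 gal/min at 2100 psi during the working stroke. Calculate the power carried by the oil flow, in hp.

W ≈ 70.6 hp

Hydraulic power = P × Q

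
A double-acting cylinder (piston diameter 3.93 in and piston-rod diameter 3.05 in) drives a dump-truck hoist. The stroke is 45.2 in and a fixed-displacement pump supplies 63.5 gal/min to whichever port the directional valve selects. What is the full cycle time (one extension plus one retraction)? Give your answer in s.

t ≈ 3.13 s

Cap-side area A_cap = π/4 × (3.93 in)² = 12.13 in^2
Rod-side annular area A_ann = π/4 × (3.93² − 3.05²) = 4.824 in^2
t_ext = A_cap·L/Q = 2.243 s
t_ret = A_ann·L/Q = 0.8919 s
t_cycle = t_ext + t_ret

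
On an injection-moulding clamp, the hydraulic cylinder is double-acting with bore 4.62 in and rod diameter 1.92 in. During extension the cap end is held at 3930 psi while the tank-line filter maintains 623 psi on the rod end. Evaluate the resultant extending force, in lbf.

Cap-side area A_cap = π/4 × (4.62 in)² = 16.76 in^2
Rod-side annular area A_ann = π/4 × (4.62² − 1.92²) = 13.87 in^2
Net thrust = P_cap·A_cap − P_rod·A_ann = 65880 lbf − 8640 lbf

F ≈ 57200 lbf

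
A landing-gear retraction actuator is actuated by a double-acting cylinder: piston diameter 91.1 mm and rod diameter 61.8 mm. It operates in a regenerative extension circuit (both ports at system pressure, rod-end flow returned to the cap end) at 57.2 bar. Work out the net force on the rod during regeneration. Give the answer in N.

With equal pressure on both faces, forces on the annular region cancel; the net push is pressure × rod cross-section.
Rod cross-section A_rod = π/4 × (61.8 mm)² = 3000 mm^2
F = P × A_rod

F ≈ 17200 N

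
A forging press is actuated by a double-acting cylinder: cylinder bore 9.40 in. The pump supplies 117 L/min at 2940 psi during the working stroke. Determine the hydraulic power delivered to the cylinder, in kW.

W ≈ 39.5 kW

Hydraulic power = P × Q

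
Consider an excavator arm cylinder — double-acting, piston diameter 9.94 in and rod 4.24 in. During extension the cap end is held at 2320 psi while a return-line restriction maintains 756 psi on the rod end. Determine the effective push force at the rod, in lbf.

F ≈ 1.32e5 lbf

Cap-side area A_cap = π/4 × (9.94 in)² = 77.60 in^2
Rod-side annular area A_ann = π/4 × (9.94² − 4.24²) = 63.48 in^2
Net thrust = P_cap·A_cap − P_rod·A_ann = 1.800e5 lbf − 47990 lbf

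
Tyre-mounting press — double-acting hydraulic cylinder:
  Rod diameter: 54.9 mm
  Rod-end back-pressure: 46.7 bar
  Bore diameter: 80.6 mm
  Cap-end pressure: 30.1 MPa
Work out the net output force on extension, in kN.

Cap-side area A_cap = π/4 × (80.6 mm)² = 5102 mm^2
Rod-side annular area A_ann = π/4 × (80.6² − 54.9²) = 2735 mm^2
Net thrust = P_cap·A_cap − P_rod·A_ann = 153.6 kN − 12.77 kN

F ≈ 141 kN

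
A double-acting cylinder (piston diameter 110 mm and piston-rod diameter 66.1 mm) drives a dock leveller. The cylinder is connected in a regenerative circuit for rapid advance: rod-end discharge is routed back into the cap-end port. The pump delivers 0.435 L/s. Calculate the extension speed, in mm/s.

v ≈ 127 mm/s

In regeneration the rod-end outflow joins the pump flow into the cap end, so the net volume the pump must supply per unit advance equals the rod cross-section area.
Rod cross-section A_rod = π/4 × (66.1 mm)² = 3432 mm^2
v = Q_pump / A_rod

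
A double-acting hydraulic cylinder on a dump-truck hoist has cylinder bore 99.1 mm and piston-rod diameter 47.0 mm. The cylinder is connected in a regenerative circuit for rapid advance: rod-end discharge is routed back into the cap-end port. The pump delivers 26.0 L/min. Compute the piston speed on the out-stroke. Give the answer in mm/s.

v ≈ 250 mm/s

In regeneration the rod-end outflow joins the pump flow into the cap end, so the net volume the pump must supply per unit advance equals the rod cross-section area.
Rod cross-section A_rod = π/4 × (47.0 mm)² = 1735 mm^2
v = Q_pump / A_rod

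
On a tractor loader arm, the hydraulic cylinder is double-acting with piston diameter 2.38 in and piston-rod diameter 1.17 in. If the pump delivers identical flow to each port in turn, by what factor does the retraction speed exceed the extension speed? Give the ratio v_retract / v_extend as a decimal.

Cap-side area A_cap = π/4 × (2.38 in)² = 4.449 in^2
Rod-side annular area A_ann = π/4 × (2.38² − 1.17²) = 3.374 in^2
For equal Q, v ∝ 1/A, so v_ret/v_ext = A_cap/A_ann.

v_ret/v_ext ≈ 1.32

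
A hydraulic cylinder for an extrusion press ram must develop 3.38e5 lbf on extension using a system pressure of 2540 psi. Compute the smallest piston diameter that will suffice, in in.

D ≈ 13.0 in

Extension force acts on the full piston face: F = P × (π/4)D².
D = √(4F / (πP)) = √(4 × 3.38e5 lbf / (π × 2540 psi))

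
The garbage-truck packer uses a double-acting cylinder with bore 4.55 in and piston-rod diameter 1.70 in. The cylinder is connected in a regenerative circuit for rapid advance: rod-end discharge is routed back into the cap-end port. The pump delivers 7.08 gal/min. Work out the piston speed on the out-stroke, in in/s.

v ≈ 12.0 in/s

In regeneration the rod-end outflow joins the pump flow into the cap end, so the net volume the pump must supply per unit advance equals the rod cross-section area.
Rod cross-section A_rod = π/4 × (1.70 in)² = 2.270 in^2
v = Q_pump / A_rod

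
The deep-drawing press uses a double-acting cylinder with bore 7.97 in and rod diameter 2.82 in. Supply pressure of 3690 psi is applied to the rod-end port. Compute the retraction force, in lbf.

Rod-side annular area A_ann = π/4 × (7.97² − 2.82²) = 43.64 in^2
On retraction the pressure acts on the annular area (bore minus rod).
F = P × A_ann

F ≈ 1.61e5 lbf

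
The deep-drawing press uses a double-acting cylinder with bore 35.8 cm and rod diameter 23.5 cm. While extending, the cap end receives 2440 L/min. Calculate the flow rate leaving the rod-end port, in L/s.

Cap-side area A_cap = π/4 × (35.8 cm)² = 1007 cm^2
Rod-side annular area A_ann = π/4 × (35.8² − 23.5²) = 572.9 cm^2
Piston speed v = Q_in/A_cap; rod-end outflow Q_out = v × A_ann = Q_in × A_ann/A_cap.

Q_out ≈ 23.1 L/s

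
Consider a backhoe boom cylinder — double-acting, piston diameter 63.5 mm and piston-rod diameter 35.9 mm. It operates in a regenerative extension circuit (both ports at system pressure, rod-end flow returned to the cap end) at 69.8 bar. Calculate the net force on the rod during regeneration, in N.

F ≈ 7070 N

With equal pressure on both faces, forces on the annular region cancel; the net push is pressure × rod cross-section.
Rod cross-section A_rod = π/4 × (35.9 mm)² = 1012 mm^2
F = P × A_rod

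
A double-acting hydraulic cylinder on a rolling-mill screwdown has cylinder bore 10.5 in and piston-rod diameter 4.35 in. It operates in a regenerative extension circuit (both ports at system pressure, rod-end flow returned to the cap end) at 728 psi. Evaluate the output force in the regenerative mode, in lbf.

With equal pressure on both faces, forces on the annular region cancel; the net push is pressure × rod cross-section.
Rod cross-section A_rod = π/4 × (4.35 in)² = 14.86 in^2
F = P × A_rod

F ≈ 10800 lbf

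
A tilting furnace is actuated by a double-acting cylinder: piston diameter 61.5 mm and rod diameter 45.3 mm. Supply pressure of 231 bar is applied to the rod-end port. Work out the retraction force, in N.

F ≈ 31400 N

Rod-side annular area A_ann = π/4 × (61.5² − 45.3²) = 1359 mm^2
On retraction the pressure acts on the annular area (bore minus rod).
F = P × A_ann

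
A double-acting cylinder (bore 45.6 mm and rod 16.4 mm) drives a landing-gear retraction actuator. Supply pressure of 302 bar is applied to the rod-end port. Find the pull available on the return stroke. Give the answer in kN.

F ≈ 42.9 kN

Rod-side annular area A_ann = π/4 × (45.6² − 16.4²) = 1422 mm^2
On retraction the pressure acts on the annular area (bore minus rod).
F = P × A_ann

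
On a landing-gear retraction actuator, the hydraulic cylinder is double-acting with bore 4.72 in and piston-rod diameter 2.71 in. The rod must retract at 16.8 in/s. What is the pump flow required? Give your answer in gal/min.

Rod-side annular area A_ann = π/4 × (4.72² − 2.71²) = 11.73 in^2
Q = A × v

Q ≈ 51.2 gal/min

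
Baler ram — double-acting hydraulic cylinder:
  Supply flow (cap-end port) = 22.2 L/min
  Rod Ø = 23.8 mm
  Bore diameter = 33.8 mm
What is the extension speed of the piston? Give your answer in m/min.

Cap-side area A_cap = π/4 × (33.8 mm)² = 897.3 mm^2
v = Q / A

v ≈ 24.7 m/min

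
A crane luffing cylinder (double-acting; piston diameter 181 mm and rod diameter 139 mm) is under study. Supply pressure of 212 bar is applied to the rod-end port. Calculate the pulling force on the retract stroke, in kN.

Rod-side annular area A_ann = π/4 × (181² − 139²) = 10560 mm^2
On retraction the pressure acts on the annular area (bore minus rod).
F = P × A_ann

F ≈ 224 kN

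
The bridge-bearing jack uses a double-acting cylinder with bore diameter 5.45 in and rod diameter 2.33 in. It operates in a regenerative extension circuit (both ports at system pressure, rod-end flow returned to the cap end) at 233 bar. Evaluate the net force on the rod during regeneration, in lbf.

With equal pressure on both faces, forces on the annular region cancel; the net push is pressure × rod cross-section.
Rod cross-section A_rod = π/4 × (2.33 in)² = 4.264 in^2
F = P × A_rod

F ≈ 14400 lbf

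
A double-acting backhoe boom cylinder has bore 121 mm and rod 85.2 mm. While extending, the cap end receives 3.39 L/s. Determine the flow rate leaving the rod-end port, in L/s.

Q_out ≈ 1.71 L/s

Cap-side area A_cap = π/4 × (121 mm)² = 11500 mm^2
Rod-side annular area A_ann = π/4 × (121² − 85.2²) = 5798 mm^2
Piston speed v = Q_in/A_cap; rod-end outflow Q_out = v × A_ann = Q_in × A_ann/A_cap.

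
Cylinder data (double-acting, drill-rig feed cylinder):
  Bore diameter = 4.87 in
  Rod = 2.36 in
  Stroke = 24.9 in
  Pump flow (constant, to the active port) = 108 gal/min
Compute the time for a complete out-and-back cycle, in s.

Cap-side area A_cap = π/4 × (4.87 in)² = 18.63 in^2
Rod-side annular area A_ann = π/4 × (4.87² − 2.36²) = 14.25 in^2
t_ext = A_cap·L/Q = 1.115 s
t_ret = A_ann·L/Q = 0.8535 s
t_cycle = t_ext + t_ret

t ≈ 1.97 s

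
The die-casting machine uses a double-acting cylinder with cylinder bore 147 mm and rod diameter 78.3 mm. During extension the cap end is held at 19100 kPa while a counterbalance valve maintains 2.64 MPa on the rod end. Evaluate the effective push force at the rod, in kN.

Cap-side area A_cap = π/4 × (147 mm)² = 16970 mm^2
Rod-side annular area A_ann = π/4 × (147² − 78.3²) = 12160 mm^2
Net thrust = P_cap·A_cap − P_rod·A_ann = 324.2 kN − 32.09 kN

F ≈ 292 kN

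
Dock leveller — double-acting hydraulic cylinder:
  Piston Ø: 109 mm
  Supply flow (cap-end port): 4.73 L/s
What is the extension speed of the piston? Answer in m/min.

v ≈ 30.4 m/min

Cap-side area A_cap = π/4 × (109 mm)² = 9331 mm^2
v = Q / A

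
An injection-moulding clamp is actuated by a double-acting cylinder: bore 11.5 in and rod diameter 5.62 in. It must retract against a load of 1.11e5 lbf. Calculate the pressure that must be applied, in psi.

P ≈ 1400 psi

Rod-side annular area A_ann = π/4 × (11.5² − 5.62²) = 79.06 in^2
Retraction: pressure acts on the annular area.
P = F / A = 1.11e5 lbf / A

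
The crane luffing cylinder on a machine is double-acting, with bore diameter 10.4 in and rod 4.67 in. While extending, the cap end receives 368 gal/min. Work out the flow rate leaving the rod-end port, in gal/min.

Q_out ≈ 294 gal/min

Cap-side area A_cap = π/4 × (10.4 in)² = 84.95 in^2
Rod-side annular area A_ann = π/4 × (10.4² − 4.67²) = 67.82 in^2
Piston speed v = Q_in/A_cap; rod-end outflow Q_out = v × A_ann = Q_in × A_ann/A_cap.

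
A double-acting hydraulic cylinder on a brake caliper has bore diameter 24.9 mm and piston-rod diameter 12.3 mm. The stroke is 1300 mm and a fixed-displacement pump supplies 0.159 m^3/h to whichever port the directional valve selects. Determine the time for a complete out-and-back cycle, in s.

t ≈ 25.2 s

Cap-side area A_cap = π/4 × (24.9 mm)² = 487.0 mm^2
Rod-side annular area A_ann = π/4 × (24.9² − 12.3²) = 368.1 mm^2
t_ext = A_cap·L/Q = 14.33 s
t_ret = A_ann·L/Q = 10.84 s
t_cycle = t_ext + t_ret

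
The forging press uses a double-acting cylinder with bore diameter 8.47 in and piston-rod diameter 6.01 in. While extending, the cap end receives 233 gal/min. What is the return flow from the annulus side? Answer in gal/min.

Q_out ≈ 116 gal/min

Cap-side area A_cap = π/4 × (8.47 in)² = 56.35 in^2
Rod-side annular area A_ann = π/4 × (8.47² − 6.01²) = 27.98 in^2
Piston speed v = Q_in/A_cap; rod-end outflow Q_out = v × A_ann = Q_in × A_ann/A_cap.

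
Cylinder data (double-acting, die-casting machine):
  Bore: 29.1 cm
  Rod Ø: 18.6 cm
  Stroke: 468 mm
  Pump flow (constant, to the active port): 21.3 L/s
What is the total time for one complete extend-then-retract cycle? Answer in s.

t ≈ 2.33 s

Cap-side area A_cap = π/4 × (29.1 cm)² = 665.1 cm^2
Rod-side annular area A_ann = π/4 × (29.1² − 18.6²) = 393.4 cm^2
t_ext = A_cap·L/Q = 1.461 s
t_ret = A_ann·L/Q = 0.8643 s
t_cycle = t_ext + t_ret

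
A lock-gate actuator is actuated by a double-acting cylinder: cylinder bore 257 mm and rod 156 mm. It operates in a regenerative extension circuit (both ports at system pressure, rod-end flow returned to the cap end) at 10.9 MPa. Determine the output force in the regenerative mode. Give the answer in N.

F ≈ 2.08e5 N

With equal pressure on both faces, forces on the annular region cancel; the net push is pressure × rod cross-section.
Rod cross-section A_rod = π/4 × (156 mm)² = 19110 mm^2
F = P × A_rod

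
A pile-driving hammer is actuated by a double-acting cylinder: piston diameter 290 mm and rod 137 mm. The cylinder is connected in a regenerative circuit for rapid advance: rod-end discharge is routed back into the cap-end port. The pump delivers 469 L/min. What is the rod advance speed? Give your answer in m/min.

v ≈ 31.8 m/min

In regeneration the rod-end outflow joins the pump flow into the cap end, so the net volume the pump must supply per unit advance equals the rod cross-section area.
Rod cross-section A_rod = π/4 × (137 mm)² = 14740 mm^2
v = Q_pump / A_rod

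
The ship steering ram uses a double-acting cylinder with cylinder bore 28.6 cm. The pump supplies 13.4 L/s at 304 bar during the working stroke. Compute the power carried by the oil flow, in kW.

W ≈ 407 kW

Hydraulic power = P × Q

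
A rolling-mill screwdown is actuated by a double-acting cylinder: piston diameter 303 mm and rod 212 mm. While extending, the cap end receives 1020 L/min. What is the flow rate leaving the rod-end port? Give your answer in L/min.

Cap-side area A_cap = π/4 × (303 mm)² = 72110 mm^2
Rod-side annular area A_ann = π/4 × (303² − 212²) = 36810 mm^2
Piston speed v = Q_in/A_cap; rod-end outflow Q_out = v × A_ann = Q_in × A_ann/A_cap.

Q_out ≈ 521 L/min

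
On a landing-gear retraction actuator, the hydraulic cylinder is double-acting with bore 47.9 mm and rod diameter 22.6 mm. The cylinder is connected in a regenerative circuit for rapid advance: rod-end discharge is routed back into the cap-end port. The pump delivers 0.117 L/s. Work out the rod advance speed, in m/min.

In regeneration the rod-end outflow joins the pump flow into the cap end, so the net volume the pump must supply per unit advance equals the rod cross-section area.
Rod cross-section A_rod = π/4 × (22.6 mm)² = 401.1 mm^2
v = Q_pump / A_rod

v ≈ 17.5 m/min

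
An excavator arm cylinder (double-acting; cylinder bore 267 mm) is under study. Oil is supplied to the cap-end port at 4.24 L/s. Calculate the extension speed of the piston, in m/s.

Cap-side area A_cap = π/4 × (267 mm)² = 55990 mm^2
v = Q / A

v ≈ 0.0757 m/s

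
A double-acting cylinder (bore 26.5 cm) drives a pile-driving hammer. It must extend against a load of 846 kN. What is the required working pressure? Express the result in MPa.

Cap-side area A_cap = π/4 × (26.5 cm)² = 551.5 cm^2
P = F / A = 846 kN / A

P ≈ 15.3 MPa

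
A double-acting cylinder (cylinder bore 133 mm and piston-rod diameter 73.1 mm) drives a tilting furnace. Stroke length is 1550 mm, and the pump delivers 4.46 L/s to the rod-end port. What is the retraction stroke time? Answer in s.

Rod-side annular area A_ann = π/4 × (133² − 73.1²) = 9696 mm^2
Swept volume V = A × L; t = V / Q = A·L / Q

t ≈ 3.37 s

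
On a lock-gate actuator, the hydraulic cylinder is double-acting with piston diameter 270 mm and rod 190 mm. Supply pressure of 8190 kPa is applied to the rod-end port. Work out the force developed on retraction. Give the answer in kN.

Rod-side annular area A_ann = π/4 × (270² − 190²) = 28900 mm^2
On retraction the pressure acts on the annular area (bore minus rod).
F = P × A_ann

F ≈ 237 kN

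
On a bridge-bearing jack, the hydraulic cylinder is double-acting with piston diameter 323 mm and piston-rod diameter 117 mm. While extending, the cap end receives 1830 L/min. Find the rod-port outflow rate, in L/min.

Cap-side area A_cap = π/4 × (323 mm)² = 81940 mm^2
Rod-side annular area A_ann = π/4 × (323² − 117²) = 71190 mm^2
Piston speed v = Q_in/A_cap; rod-end outflow Q_out = v × A_ann = Q_in × A_ann/A_cap.

Q_out ≈ 1590 L/min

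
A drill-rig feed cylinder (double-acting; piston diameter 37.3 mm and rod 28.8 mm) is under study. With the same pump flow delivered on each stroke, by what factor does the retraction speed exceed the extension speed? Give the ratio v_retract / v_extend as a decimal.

v_ret/v_ext ≈ 2.48

Cap-side area A_cap = π/4 × (37.3 mm)² = 1093 mm^2
Rod-side annular area A_ann = π/4 × (37.3² − 28.8²) = 441.3 mm^2
For equal Q, v ∝ 1/A, so v_ret/v_ext = A_cap/A_ann.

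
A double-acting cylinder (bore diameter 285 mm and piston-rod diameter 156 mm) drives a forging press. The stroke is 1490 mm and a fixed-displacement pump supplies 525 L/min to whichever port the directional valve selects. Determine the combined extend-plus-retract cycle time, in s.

t ≈ 18.5 s

Cap-side area A_cap = π/4 × (285 mm)² = 63790 mm^2
Rod-side annular area A_ann = π/4 × (285² − 156²) = 44680 mm^2
t_ext = A_cap·L/Q = 10.86 s
t_ret = A_ann·L/Q = 7.608 s
t_cycle = t_ext + t_ret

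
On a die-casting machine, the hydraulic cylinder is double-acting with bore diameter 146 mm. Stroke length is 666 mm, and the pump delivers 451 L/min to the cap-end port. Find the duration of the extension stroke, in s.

Cap-side area A_cap = π/4 × (146 mm)² = 16740 mm^2
Swept volume V = A × L; t = V / Q = A·L / Q

t ≈ 1.48 s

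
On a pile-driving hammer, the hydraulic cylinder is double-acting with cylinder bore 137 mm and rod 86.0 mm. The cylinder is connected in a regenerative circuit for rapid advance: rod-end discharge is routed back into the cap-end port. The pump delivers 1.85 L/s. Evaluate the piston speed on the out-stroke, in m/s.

v ≈ 0.318 m/s

In regeneration the rod-end outflow joins the pump flow into the cap end, so the net volume the pump must supply per unit advance equals the rod cross-section area.
Rod cross-section A_rod = π/4 × (86.0 mm)² = 5809 mm^2
v = Q_pump / A_rod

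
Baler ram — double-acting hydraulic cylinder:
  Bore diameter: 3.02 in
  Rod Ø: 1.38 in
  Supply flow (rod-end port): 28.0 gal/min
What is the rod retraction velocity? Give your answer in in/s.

v ≈ 19.0 in/s

Rod-side annular area A_ann = π/4 × (3.02² − 1.38²) = 5.667 in^2
Flow into the rod-end port fills the annular volume.
v = Q / A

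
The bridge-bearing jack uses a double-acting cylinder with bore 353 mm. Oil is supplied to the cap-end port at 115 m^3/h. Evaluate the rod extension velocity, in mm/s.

v ≈ 326 mm/s

Cap-side area A_cap = π/4 × (353 mm)² = 97870 mm^2
v = Q / A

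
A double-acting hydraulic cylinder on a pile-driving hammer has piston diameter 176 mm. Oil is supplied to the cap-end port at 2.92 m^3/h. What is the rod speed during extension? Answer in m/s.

v ≈ 0.0333 m/s

Cap-side area A_cap = π/4 × (176 mm)² = 24330 mm^2
v = Q / A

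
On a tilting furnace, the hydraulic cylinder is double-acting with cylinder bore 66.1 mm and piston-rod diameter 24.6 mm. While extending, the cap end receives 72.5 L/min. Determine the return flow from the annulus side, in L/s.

Q_out ≈ 1.04 L/s

Cap-side area A_cap = π/4 × (66.1 mm)² = 3432 mm^2
Rod-side annular area A_ann = π/4 × (66.1² − 24.6²) = 2956 mm^2
Piston speed v = Q_in/A_cap; rod-end outflow Q_out = v × A_ann = Q_in × A_ann/A_cap.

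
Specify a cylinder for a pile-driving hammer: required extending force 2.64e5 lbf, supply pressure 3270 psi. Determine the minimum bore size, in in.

Extension force acts on the full piston face: F = P × (π/4)D².
D = √(4F / (πP)) = √(4 × 2.64e5 lbf / (π × 3270 psi))

D ≈ 10.1 in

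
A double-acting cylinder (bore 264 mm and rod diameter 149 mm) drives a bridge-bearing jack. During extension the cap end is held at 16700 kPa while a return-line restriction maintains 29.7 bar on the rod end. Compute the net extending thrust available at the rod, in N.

F ≈ 8.03e5 N

Cap-side area A_cap = π/4 × (264 mm)² = 54740 mm^2
Rod-side annular area A_ann = π/4 × (264² − 149²) = 37300 mm^2
Net thrust = P_cap·A_cap − P_rod·A_ann = 9.141e5 N − 1.108e5 N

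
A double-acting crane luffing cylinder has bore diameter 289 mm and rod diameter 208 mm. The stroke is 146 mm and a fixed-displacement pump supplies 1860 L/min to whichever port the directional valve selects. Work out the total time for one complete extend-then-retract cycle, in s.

t ≈ 0.458 s

Cap-side area A_cap = π/4 × (289 mm)² = 65600 mm^2
Rod-side annular area A_ann = π/4 × (289² − 208²) = 31620 mm^2
t_ext = A_cap·L/Q = 0.3089 s
t_ret = A_ann·L/Q = 0.1489 s
t_cycle = t_ext + t_ret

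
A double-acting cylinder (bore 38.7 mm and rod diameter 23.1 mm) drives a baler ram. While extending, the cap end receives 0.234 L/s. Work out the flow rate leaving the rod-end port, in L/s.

Cap-side area A_cap = π/4 × (38.7 mm)² = 1176 mm^2
Rod-side annular area A_ann = π/4 × (38.7² − 23.1²) = 757.2 mm^2
Piston speed v = Q_in/A_cap; rod-end outflow Q_out = v × A_ann = Q_in × A_ann/A_cap.

Q_out ≈ 0.151 L/s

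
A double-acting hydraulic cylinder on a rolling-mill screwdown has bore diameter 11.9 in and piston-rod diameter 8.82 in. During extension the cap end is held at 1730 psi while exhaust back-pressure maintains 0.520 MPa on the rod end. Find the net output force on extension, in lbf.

Cap-side area A_cap = π/4 × (11.9 in)² = 111.2 in^2
Rod-side annular area A_ann = π/4 × (11.9² − 8.82²) = 50.12 in^2
Net thrust = P_cap·A_cap − P_rod·A_ann = 1.924e5 lbf − 3780 lbf

F ≈ 1.89e5 lbf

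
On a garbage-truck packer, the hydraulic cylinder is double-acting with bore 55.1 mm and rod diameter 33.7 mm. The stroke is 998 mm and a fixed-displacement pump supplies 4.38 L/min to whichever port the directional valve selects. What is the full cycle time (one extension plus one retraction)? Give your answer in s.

Cap-side area A_cap = π/4 × (55.1 mm)² = 2384 mm^2
Rod-side annular area A_ann = π/4 × (55.1² − 33.7²) = 1493 mm^2
t_ext = A_cap·L/Q = 32.60 s
t_ret = A_ann·L/Q = 20.40 s
t_cycle = t_ext + t_ret

t ≈ 53.0 s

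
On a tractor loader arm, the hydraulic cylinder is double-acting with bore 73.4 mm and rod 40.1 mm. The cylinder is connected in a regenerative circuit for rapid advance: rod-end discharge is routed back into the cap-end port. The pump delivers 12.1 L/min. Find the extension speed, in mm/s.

v ≈ 160 mm/s

In regeneration the rod-end outflow joins the pump flow into the cap end, so the net volume the pump must supply per unit advance equals the rod cross-section area.
Rod cross-section A_rod = π/4 × (40.1 mm)² = 1263 mm^2
v = Q_pump / A_rod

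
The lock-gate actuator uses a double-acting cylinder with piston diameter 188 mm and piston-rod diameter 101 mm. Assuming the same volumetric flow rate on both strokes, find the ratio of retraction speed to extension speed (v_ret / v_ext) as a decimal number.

v_ret/v_ext ≈ 1.41

Cap-side area A_cap = π/4 × (188 mm)² = 27760 mm^2
Rod-side annular area A_ann = π/4 × (188² − 101²) = 19750 mm^2
For equal Q, v ∝ 1/A, so v_ret/v_ext = A_cap/A_ann.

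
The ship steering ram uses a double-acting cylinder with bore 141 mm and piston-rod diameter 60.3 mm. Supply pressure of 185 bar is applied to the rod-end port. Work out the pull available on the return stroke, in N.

Rod-side annular area A_ann = π/4 × (141² − 60.3²) = 12760 mm^2
On retraction the pressure acts on the annular area (bore minus rod).
F = P × A_ann

F ≈ 2.36e5 N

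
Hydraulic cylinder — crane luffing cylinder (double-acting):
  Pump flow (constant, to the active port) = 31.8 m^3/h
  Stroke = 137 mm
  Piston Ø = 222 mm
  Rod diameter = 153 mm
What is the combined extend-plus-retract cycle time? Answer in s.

Cap-side area A_cap = π/4 × (222 mm)² = 38710 mm^2
Rod-side annular area A_ann = π/4 × (222² − 153²) = 20320 mm^2
t_ext = A_cap·L/Q = 0.6003 s
t_ret = A_ann·L/Q = 0.3152 s
t_cycle = t_ext + t_ret

t ≈ 0.916 s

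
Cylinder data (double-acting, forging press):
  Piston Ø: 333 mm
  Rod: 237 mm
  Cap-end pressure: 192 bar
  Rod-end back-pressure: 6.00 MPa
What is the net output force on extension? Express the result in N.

Cap-side area A_cap = π/4 × (333 mm)² = 87090 mm^2
Rod-side annular area A_ann = π/4 × (333² − 237²) = 42980 mm^2
Net thrust = P_cap·A_cap − P_rod·A_ann = 1.672e6 N − 2.579e5 N

F ≈ 1.41e6 N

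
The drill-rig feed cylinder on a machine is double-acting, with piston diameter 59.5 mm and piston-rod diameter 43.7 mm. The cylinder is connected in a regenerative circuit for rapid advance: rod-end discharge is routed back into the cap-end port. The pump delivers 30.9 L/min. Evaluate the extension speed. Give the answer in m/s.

v ≈ 0.343 m/s

In regeneration the rod-end outflow joins the pump flow into the cap end, so the net volume the pump must supply per unit advance equals the rod cross-section area.
Rod cross-section A_rod = π/4 × (43.7 mm)² = 1500 mm^2
v = Q_pump / A_rod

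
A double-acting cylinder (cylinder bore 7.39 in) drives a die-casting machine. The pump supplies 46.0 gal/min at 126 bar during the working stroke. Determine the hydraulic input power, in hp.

Hydraulic power = P × Q

W ≈ 49.0 hp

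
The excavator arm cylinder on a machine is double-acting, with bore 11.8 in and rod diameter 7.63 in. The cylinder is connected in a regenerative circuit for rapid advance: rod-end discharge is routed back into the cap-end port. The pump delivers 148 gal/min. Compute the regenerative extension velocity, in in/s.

In regeneration the rod-end outflow joins the pump flow into the cap end, so the net volume the pump must supply per unit advance equals the rod cross-section area.
Rod cross-section A_rod = π/4 × (7.63 in)² = 45.72 in^2
v = Q_pump / A_rod

v ≈ 12.5 in/s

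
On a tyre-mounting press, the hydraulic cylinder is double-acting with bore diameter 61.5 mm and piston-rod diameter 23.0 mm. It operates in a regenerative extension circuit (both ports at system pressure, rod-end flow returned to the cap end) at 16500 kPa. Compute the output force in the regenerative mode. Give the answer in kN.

F ≈ 6.86 kN

With equal pressure on both faces, forces on the annular region cancel; the net push is pressure × rod cross-section.
Rod cross-section A_rod = π/4 × (23.0 mm)² = 415.5 mm^2
F = P × A_rod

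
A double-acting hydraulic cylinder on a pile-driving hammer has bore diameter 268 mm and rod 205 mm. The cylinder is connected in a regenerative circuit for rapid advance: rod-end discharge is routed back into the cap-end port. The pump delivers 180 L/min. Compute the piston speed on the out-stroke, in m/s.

In regeneration the rod-end outflow joins the pump flow into the cap end, so the net volume the pump must supply per unit advance equals the rod cross-section area.
Rod cross-section A_rod = π/4 × (205 mm)² = 33010 mm^2
v = Q_pump / A_rod

v ≈ 0.0909 m/s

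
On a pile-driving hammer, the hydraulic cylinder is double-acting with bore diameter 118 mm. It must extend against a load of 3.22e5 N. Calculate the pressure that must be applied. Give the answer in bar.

Cap-side area A_cap = π/4 × (118 mm)² = 10940 mm^2
P = F / A = 3.22e5 N / A

P ≈ 294 bar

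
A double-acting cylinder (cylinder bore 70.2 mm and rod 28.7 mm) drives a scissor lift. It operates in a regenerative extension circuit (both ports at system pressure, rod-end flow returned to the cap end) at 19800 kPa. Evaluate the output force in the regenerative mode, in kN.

With equal pressure on both faces, forces on the annular region cancel; the net push is pressure × rod cross-section.
Rod cross-section A_rod = π/4 × (28.7 mm)² = 646.9 mm^2
F = P × A_rod

F ≈ 12.8 kN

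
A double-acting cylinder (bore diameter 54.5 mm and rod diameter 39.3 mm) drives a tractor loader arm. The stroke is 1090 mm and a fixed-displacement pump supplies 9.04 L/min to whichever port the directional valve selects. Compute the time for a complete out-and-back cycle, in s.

Cap-side area A_cap = π/4 × (54.5 mm)² = 2333 mm^2
Rod-side annular area A_ann = π/4 × (54.5² − 39.3²) = 1120 mm^2
t_ext = A_cap·L/Q = 16.88 s
t_ret = A_ann·L/Q = 8.101 s
t_cycle = t_ext + t_ret

t ≈ 25.0 s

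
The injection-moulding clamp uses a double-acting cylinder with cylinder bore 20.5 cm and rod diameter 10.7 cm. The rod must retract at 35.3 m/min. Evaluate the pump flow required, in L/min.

Rod-side annular area A_ann = π/4 × (20.5² − 10.7²) = 240.1 cm^2
Q = A × v

Q ≈ 848 L/min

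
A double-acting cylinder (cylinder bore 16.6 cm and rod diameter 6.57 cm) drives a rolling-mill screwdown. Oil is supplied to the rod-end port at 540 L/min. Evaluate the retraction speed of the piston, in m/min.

v ≈ 29.6 m/min

Rod-side annular area A_ann = π/4 × (16.6² − 6.57²) = 182.5 cm^2
Flow into the rod-end port fills the annular volume.
v = Q / A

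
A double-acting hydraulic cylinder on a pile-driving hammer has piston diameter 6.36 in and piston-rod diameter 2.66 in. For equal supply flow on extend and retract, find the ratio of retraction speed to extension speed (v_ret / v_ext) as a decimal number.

v_ret/v_ext ≈ 1.21

Cap-side area A_cap = π/4 × (6.36 in)² = 31.77 in^2
Rod-side annular area A_ann = π/4 × (6.36² − 2.66²) = 26.21 in^2
For equal Q, v ∝ 1/A, so v_ret/v_ext = A_cap/A_ann.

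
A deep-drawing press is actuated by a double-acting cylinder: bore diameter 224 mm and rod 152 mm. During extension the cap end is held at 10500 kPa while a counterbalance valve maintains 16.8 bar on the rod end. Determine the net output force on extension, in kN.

F ≈ 378 kN

Cap-side area A_cap = π/4 × (224 mm)² = 39410 mm^2
Rod-side annular area A_ann = π/4 × (224² − 152²) = 21260 mm^2
Net thrust = P_cap·A_cap − P_rod·A_ann = 413.8 kN − 35.72 kN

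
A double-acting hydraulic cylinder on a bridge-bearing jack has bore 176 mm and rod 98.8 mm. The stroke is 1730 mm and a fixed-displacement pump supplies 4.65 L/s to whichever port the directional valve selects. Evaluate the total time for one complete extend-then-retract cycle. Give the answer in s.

Cap-side area A_cap = π/4 × (176 mm)² = 24330 mm^2
Rod-side annular area A_ann = π/4 × (176² − 98.8²) = 16660 mm^2
t_ext = A_cap·L/Q = 9.051 s
t_ret = A_ann·L/Q = 6.199 s
t_cycle = t_ext + t_ret

t ≈ 15.3 s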